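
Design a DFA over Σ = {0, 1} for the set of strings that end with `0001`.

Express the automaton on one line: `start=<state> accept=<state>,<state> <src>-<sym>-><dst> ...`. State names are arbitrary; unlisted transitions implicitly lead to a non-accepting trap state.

Let each state record the length of the longest suffix of the input read so far that is also a prefix of `0001`. q1 means the last symbol is `0`; q2 means the last 2 symbols are `00`; q3 means the last 3 symbols are `000`; q4 means the last 4 symbols are `0001`. Accept only at q4, where the string currently ends in `0001`.
        0   1  
>  q0   q1  q0 
   q1   q2  q0 
   q2   q3  q0 
   q3   q3  q4 
 * q4   q1  q0 
(> = start, * = accepting)

start=q0 accept=q4 q0-0->q1 q0-1->q0 q1-0->q2 q1-1->q0 q2-0->q3 q2-1->q0 q3-0->q3 q3-1->q4 q4-0->q1 q4-1->q0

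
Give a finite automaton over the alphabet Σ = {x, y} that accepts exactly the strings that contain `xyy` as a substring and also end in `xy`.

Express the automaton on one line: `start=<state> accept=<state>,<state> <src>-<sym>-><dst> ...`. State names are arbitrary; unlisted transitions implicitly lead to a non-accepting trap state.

Build one automaton per condition and run them in lockstep. One (4 states) tracks whether and how much of `xyy` has been seen; the other (3 states) tracks how much of the suffix `xy` has currently been matched. Each combined state is a pair, one component from each; accept when both components accept.
6 states suffice.
        x   y  
>  q0   q1  q0 
   q1   q1  q2 
   q2   q1  q3 
   q3   q4  q3 
   q4   q4  q5 
 * q5   q4  q3 
(> = start, * = accepting)

start=q0 accept=q5 q0-x->q1 q0-y->q0 q1-x->q1 q1-y->q2 q2-x->q1 q2-y->q3 q3-x->q4 q3-y->q3 q4-x->q4 q4-y->q5 q5-x->q4 q5-y->q3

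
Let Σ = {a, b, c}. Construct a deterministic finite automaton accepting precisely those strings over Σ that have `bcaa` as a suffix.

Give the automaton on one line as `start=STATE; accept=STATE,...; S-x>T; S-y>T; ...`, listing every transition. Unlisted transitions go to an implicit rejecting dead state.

start=q0; accept=q4; q0-a>q0; q0-b>q1; q0-c>q0; q1-a>q0; q1-b>q1; q1-c>q2; q2-a>q3; q2-b>q1; q2-c>q0; q3-a>q4; q3-b>q1; q3-c>q0; q4-a>q0; q4-b>q1; q4-c>q0

Let each state record the length of the longest suffix of the input read so far that is also a prefix of `bcaa`. q1 means the last symbol is `b`; q2 means the last 2 symbols are `bc`; q3 means the last 3 symbols are `bca`; q4 means the last 4 symbols are `bcaa`. Accept only at q4, where the string currently ends in `bcaa`.
        a   b   c  
>  q0   q0  q1  q0 
   q1   q0  q1  q2 
   q2   q3  q1  q0 
   q3   q4  q1  q0 
 * q4   q0  q1  q0 
(> = start, * = accepting)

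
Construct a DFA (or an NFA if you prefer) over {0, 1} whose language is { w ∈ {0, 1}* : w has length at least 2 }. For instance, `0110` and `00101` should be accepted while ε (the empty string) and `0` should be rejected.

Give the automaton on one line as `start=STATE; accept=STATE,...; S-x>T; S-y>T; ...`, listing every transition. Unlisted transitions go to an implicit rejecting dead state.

We only need to distinguish lengths 0, 1, …, 2, and '>2'. Chain A → B → C → D on every symbol, with D looping. Accepting states: {C, D}.
A 4-state machine:
       0  1 
>  A   B  B 
   B   C  C 
 * C   D  D 
 * D   D  D 
(> = start, * = accepting)

start=A; accept=C,D; A-0>B; A-1>B; B-0>C; B-1>C; C-0>D; C-1>D; D-0>D; D-1>D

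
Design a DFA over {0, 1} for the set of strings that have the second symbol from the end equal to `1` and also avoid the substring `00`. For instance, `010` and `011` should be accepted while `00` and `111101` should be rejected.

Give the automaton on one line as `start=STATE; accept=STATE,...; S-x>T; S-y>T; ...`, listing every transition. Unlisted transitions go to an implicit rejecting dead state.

start=s0; accept=s5,s6; s0-0>s1; s0-1>s2; s1-0>s3; s1-1>s4; s2-0>s5; s2-1>s6; s3-0>s3; s3-1>s7; s4-0>s5; s4-1>s6; s5-0>s3; s5-1>s4; s6-0>s5; s6-1>s6; s7-0>s8; s7-1>s9; s8-0>s3; s8-1>s7; s9-0>s8; s9-1>s9

Handle the two conditions separately and then intersect. One (7 states) tracks the last 2 symbols read; the other (3 states) tracks partial matches of the forbidden pattern `00`. Each combined state is a pair, one component from each; accept when both components accept.
10 states suffice.
        0   1  
>  s0   s1  s2 
   s1   s3  s4 
   s2   s5  s6 
   s3   s3  s7 
   s4   s5  s6 
 * s5   s3  s4 
 * s6   s5  s6 
   s7   s8  s9 
   s8   s3  s7 
   s9   s8  s9 
(> = start, * = accepting)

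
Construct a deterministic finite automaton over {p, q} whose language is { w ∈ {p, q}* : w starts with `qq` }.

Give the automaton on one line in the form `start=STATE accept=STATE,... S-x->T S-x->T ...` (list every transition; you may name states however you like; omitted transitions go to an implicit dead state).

start=A accept=C A-p->D A-q->B B-p->D B-q->C C-p->C C-q->C D-p->D D-q->D

Check the first 2 symbols one by one: A through B record how many have matched `qq` so far; any wrong symbol goes to the dead state D. After all 2 match we enter the accepting sink C.
A 4-state machine:
       p  q 
>  A   D  B 
   B   D  C 
 * C   C  C 
   D   D  D 
(> = start, * = accepting)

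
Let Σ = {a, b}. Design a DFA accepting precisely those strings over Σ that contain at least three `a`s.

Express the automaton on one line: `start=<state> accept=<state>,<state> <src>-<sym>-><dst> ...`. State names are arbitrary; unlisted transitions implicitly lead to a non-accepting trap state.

Count `a`s, saturating at 4: states q0 through q3 mean 0 through 3 `a`s seen; q4 means more than 3. Each `a` increments (capped at q4); other symbols loop. Accept from {q3, q4}.
5 states suffice.
        a   b  
>  q0   q1  q0 
   q1   q2  q1 
   q2   q3  q2 
 * q3   q4  q3 
 * q4   q4  q4 
(> = start, * = accepting)

start=q0 accept=q3,q4 q0-a->q1 q0-b->q0 q1-a->q2 q1-b->q1 q2-a->q3 q2-b->q2 q3-a->q4 q3-b->q3 q4-a->q4 q4-b->q4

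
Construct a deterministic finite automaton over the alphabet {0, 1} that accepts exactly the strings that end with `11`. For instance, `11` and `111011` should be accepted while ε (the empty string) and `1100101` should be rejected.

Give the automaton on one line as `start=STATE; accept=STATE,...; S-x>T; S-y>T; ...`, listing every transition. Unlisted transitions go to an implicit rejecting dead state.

Let each state record the length of the longest suffix of the input read so far that is also a prefix of `11`. S1 means the last symbol is `1`; S2 means the last 2 symbols are `11`. Accept only at S2, where the string currently ends in `11`.
With 3 states:
        0   1  
>  S0   S0  S1 
   S1   S0  S2 
 * S2   S0  S2 
(> = start, * = accepting)

start=S0; accept=S2; S0-0>S0; S0-1>S1; S1-0>S0; S1-1>S2; S2-0>S0; S2-1>S2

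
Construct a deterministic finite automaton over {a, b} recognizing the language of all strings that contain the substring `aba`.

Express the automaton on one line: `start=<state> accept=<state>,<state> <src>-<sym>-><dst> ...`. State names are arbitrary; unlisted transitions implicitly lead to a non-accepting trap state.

Track how much of `aba` has been matched so far: state q0 is no progress, q3 is the absorbing accept state reached once `aba` has occurred. Intermediate states record partial matches; on a mismatch, fall back to the longest reusable overlap.
With 4 states:
        a   b  
>  q0   q1  q0 
   q1   q1  q2 
   q2   q3  q0 
 * q3   q3  q3 
(> = start, * = accepting)

start=q0 accept=q3 q0-a->q1 q0-b->q0 q1-a->q1 q1-b->q2 q2-a->q3 q2-b->q0 q3-a->q3 q3-b->q3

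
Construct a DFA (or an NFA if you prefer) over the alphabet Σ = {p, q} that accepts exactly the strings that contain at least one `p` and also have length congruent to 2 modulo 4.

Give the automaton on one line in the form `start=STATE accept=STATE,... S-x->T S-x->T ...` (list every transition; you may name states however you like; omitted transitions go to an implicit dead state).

Handle the two conditions separately and then intersect. The first has 3 states tracking the count of `p`s, saturating at 2; the second has 4 states tracking the input length modulo 4. A product state is a pair (one from each), accepting exactly when both do. After merging equivalent states the machine shrinks.
       p  q 
>  A   B  C 
   B   D  D 
   C   D  E 
 * D   F  F 
   E   F  G 
   F   H  H 
   G   H  A 
   H   B  B 
(> = start, * = accepting)

start=A accept=D A-p->B A-q->C B-p->D B-q->D C-p->D C-q->E D-p->F D-q->F E-p->F E-q->G F-p->H F-q->H G-p->H G-q->A H-p->B H-q->B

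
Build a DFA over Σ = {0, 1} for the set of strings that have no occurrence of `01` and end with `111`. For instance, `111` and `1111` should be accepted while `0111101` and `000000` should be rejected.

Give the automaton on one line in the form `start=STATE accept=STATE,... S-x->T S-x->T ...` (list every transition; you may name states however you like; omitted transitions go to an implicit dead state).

start=q0 accept=q7 q0-0->q1 q0-1->q2 q1-0->q1 q1-1->q3 q2-0->q1 q2-1->q4 q3-0->q5 q3-1->q6 q4-0->q1 q4-1->q7 q5-0->q5 q5-1->q3 q6-0->q5 q6-1->q8 q7-0->q1 q7-1->q7 q8-0->q5 q8-1->q8

Handle the two conditions separately and then intersect. The first has 3 states tracking partial matches of the forbidden pattern `01`; the second has 4 states tracking how much of the suffix `111` has currently been matched. A product state is a pair (one from each), accepting exactly when both do.
With 9 states:
        0   1  
>  q0   q1  q2 
   q1   q1  q3 
   q2   q1  q4 
   q3   q5  q6 
   q4   q1  q7 
   q5   q5  q3 
   q6   q5  q8 
 * q7   q1  q7 
   q8   q5  q8 
(> = start, * = accepting)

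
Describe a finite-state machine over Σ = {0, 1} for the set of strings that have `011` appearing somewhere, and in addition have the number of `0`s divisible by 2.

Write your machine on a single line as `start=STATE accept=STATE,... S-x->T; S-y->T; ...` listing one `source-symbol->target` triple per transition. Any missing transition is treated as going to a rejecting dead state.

Build one automaton per condition and run them in lockstep. The first has 4 states tracking whether and how much of `011` has been seen; the second has 2 states tracking the count of `0`s modulo 2. A product state is a pair (one from each), accepting exactly when both do.
With 7 states:
        0   1  
>  q0   q1  q0 
   q1   q2  q3 
   q2   q1  q4 
   q3   q2  q5 
   q4   q1  q6 
   q5   q6  q5 
 * q6   q5  q6 
(> = start, * = accepting)

start=q0; accept=q6; q0-0->q1; q0-1->q0; q1-0->q2; q1-1->q3; q2-0->q1; q2-1->q4; q3-0->q2; q3-1->q5; q4-0->q1; q4-1->q6; q5-0->q6; q5-1->q5; q6-0->q5; q6-1->q6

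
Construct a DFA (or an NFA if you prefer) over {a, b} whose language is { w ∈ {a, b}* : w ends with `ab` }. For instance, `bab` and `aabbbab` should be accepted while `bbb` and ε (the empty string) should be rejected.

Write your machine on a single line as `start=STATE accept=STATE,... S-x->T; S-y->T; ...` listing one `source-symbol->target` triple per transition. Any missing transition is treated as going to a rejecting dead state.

start=s0; accept=s2; s0-a->s1; s0-b->s0; s1-a->s1; s1-b->s2; s2-a->s1; s2-b->s0

Remember how much of `ab` the current input suffix matches. State s0 means no match yet; s1 means the last symbol is `a`; s2 means the last 2 symbols are `ab`. Only s2 accepts. On a mismatch, fall back to the longest proper suffix that is still a prefix of `ab`.
With 3 states:
        a   b  
>  s0   s1  s0 
   s1   s1  s2 
 * s2   s1  s0 
(> = start, * = accepting)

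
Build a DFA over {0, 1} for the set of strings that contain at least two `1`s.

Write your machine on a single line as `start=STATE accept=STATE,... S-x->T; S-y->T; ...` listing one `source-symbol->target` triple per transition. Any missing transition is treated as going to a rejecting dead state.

Count `1`s, saturating at 3: states q0 through q2 mean 0 through 2 `1`s seen; q3 means more than 2. Each `1` increments (capped at q3); other symbols loop. Accept from {q2, q3}.
With 4 states:
        0   1  
>  q0   q0  q1 
   q1   q1  q2 
 * q2   q2  q3 
 * q3   q3  q3 
(> = start, * = accepting)

start=q0; accept=q2,q3; q0-0->q0; q0-1->q1; q1-0->q1; q1-1->q2; q2-0->q2; q2-1->q3; q3-0->q3; q3-1->q3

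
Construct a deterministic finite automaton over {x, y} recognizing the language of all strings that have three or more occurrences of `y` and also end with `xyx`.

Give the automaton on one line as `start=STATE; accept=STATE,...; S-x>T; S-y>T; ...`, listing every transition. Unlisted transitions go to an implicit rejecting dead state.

Handle the two conditions separately and then intersect. The first has 5 states tracking the count of `y`s, saturating at 4; the second has 4 states tracking how much of the suffix `xyx` has currently been matched. A product state is a pair (one from each), accepting exactly when both do. After merging equivalent states the machine shrinks.
6 states suffice.
        x   y  
>  S0   S0  S1 
   S1   S1  S2 
   S2   S3  S2 
   S3   S3  S4 
   S4   S5  S2 
 * S5   S3  S4 
(> = start, * = accepting)

start=S0; accept=S5; S0-x>S0; S0-y>S1; S1-x>S1; S1-y>S2; S2-x>S3; S2-y>S2; S3-x>S3; S3-y>S4; S4-x>S5; S4-y>S2; S5-x>S3; S5-y>S4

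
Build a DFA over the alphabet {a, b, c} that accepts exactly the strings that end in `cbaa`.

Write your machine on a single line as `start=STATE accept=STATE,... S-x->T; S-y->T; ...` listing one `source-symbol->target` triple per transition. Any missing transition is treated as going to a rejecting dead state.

Let each state record the length of the longest suffix of the input read so far that is also a prefix of `cbaa`. q1 means the last symbol is `c`; q2 means the last 2 symbols are `cb`; q3 means the last 3 symbols are `cba`; q4 means the last 4 symbols are `cbaa`. Accept only at q4, where the string currently ends in `cbaa`.
        a   b   c  
>  q0   q0  q0  q1 
   q1   q0  q2  q1 
   q2   q3  q0  q1 
   q3   q4  q0  q1 
 * q4   q0  q0  q1 
(> = start, * = accepting)

start=q0; accept=q4; q0-a->q0; q0-b->q0; q0-c->q1; q1-a->q0; q1-b->q2; q1-c->q1; q2-a->q3; q2-b->q0; q2-c->q1; q3-a->q4; q3-b->q0; q3-c->q1; q4-a->q0; q4-b->q0; q4-c->q1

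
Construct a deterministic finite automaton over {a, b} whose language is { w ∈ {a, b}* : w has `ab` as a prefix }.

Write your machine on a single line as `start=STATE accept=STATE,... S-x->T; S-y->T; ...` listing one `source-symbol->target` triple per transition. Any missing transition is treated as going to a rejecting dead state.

start=q0; accept=q2; q0-a->q1; q0-b->q3; q1-a->q3; q1-b->q2; q2-a->q2; q2-b->q2; q3-a->q3; q3-b->q3

Walk along `ab` while the input agrees: from q0 take `a` to q1, and so on. Any deviation drops to the rejecting sink q3. Once q2 is reached the prefix is confirmed and every continuation is accepted.
With 4 states:
        a   b  
>  q0   q1  q3 
   q1   q3  q2 
 * q2   q2  q2 
   q3   q3  q3 
(> = start, * = accepting)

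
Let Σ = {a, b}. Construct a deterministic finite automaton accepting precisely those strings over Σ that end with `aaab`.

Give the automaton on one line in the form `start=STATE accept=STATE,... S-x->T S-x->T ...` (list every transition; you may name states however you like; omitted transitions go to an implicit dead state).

Let each state record the length of the longest suffix of the input read so far that is also a prefix of `aaab`. s1 means the last symbol is `a`; s2 means the last 2 symbols are `aa`; s3 means the last 3 symbols are `aaa`; s4 means the last 4 symbols are `aaab`. Accept only at s4, where the string currently ends in `aaab`.
        a   b  
>  s0   s1  s0 
   s1   s2  s0 
   s2   s3  s0 
   s3   s3  s4 
 * s4   s1  s0 
(> = start, * = accepting)

start=s0 accept=s4 s0-a->s1 s0-b->s0 s1-a->s2 s1-b->s0 s2-a->s3 s2-b->s0 s3-a->s3 s3-b->s4 s4-a->s1 s4-b->s0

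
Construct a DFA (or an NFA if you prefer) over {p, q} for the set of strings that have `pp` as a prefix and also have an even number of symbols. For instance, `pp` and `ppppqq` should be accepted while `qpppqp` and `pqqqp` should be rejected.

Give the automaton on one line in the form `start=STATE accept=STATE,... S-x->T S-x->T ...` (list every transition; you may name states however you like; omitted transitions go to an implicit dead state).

Run two small machines in parallel and take their product. One (4 states) tracks whether the input so far still matches the prefix `pp`; the other (2 states) tracks the input length modulo 2. Each combined state is a pair, one component from each; accept when both components accept.
6 states suffice.
        p   q  
>  S0   S1  S2 
   S1   S3  S4 
   S2   S4  S4 
 * S3   S5  S5 
   S4   S2  S2 
   S5   S3  S3 
(> = start, * = accepting)

start=S0 accept=S3 S0-p->S1 S0-q->S2 S1-p->S3 S1-q->S4 S2-p->S4 S2-q->S4 S3-p->S5 S3-q->S5 S4-p->S2 S4-q->S2 S5-p->S3 S5-q->S3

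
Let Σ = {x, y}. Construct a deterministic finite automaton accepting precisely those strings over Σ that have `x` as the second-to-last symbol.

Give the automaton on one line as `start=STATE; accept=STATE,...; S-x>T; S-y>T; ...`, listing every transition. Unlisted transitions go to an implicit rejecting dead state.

start=q0; accept=q3,q4; q0-x>q1; q0-y>q2; q1-x>q3; q1-y>q4; q2-x>q5; q2-y>q6; q3-x>q3; q3-y>q4; q4-x>q5; q4-y>q6; q5-x>q3; q5-y>q4; q6-x>q5; q6-y>q6

A DFA must remember the last 2 symbols (since which symbol is second-to-last isn't known until the input ends). Use one state per possible window of the last ≤2 symbols; accept from those whose window starts with `x`.
7 states suffice.
        x   y  
>  q0   q1  q2 
   q1   q3  q4 
   q2   q5  q6 
 * q3   q3  q4 
 * q4   q5  q6 
   q5   q3  q4 
   q6   q5  q6 
(> = start, * = accepting)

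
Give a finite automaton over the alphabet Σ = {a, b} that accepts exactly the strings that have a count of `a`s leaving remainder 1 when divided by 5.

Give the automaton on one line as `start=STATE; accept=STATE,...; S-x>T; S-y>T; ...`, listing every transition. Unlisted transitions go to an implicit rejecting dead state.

Keep the running count of `a`s modulo 5: each `a` advances along the cycle S0 → S1 → S2 → S3 → S4 → S0 while other symbols loop. Accept at S1.
5 states suffice.
        a   b  
>  S0   S1  S0 
 * S1   S2  S1 
   S2   S3  S2 
   S3   S4  S3 
   S4   S0  S4 
(> = start, * = accepting)

start=S0; accept=S1; S0-a>S1; S0-b>S0; S1-a>S2; S1-b>S1; S2-a>S3; S2-b>S2; S3-a>S4; S3-b>S3; S4-a>S0; S4-b>S4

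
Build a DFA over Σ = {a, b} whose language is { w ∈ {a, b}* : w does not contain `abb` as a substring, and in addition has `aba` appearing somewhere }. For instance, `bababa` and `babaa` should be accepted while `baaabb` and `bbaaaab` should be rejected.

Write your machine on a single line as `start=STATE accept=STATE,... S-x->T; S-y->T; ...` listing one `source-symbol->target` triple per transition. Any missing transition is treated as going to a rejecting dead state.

Handle the two conditions separately and then intersect. One (4 states) tracks partial matches of the forbidden pattern `abb`; the other (4 states) tracks whether and how much of `aba` has been seen. Each combined state is a pair, one component from each; accept when both components accept.
A 9-state machine:
        a   b  
>  q0   q1  q0 
   q1   q1  q2 
   q2   q3  q4 
 * q3   q3  q5 
   q4   q6  q4 
 * q5   q3  q7 
   q6   q6  q8 
   q7   q7  q7 
   q8   q7  q4 
(> = start, * = accepting)

start=q0; accept=q3,q5; q0-a->q1; q0-b->q0; q1-a->q1; q1-b->q2; q2-a->q3; q2-b->q4; q3-a->q3; q3-b->q5; q4-a->q6; q4-b->q4; q5-a->q3; q5-b->q7; q6-a->q6; q6-b->q8; q7-a->q7; q7-b->q7; q8-a->q7; q8-b->q4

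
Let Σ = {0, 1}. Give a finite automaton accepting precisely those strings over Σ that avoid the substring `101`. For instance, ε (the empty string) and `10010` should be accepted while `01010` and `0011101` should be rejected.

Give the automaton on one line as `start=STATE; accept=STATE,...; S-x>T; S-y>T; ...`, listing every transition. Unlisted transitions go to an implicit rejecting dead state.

start=A; accept=A,B,C; A-0>A; A-1>B; B-0>C; B-1>B; C-0>A; C-1>D; D-0>D; D-1>D

Track partial matches of the forbidden pattern `101`. State D is a dead state reached once `101` has occurred; every other state accepts. A means no part of `101` is currently matched.
With 4 states:
       0  1 
>* A   A  B 
 * B   C  B 
 * C   A  D 
   D   D  D 
(> = start, * = accepting)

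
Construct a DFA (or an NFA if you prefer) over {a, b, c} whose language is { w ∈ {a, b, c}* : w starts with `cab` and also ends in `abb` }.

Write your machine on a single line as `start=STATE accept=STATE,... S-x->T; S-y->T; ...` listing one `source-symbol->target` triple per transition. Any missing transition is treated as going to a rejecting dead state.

Build one automaton per condition and run them in lockstep. One (5 states) tracks whether the input so far still matches the prefix `cab`; the other (4 states) tracks how much of the suffix `abb` has currently been matched. Each combined state is a pair, one component from each; accept when both components accept. After merging equivalent states the machine shrinks.
        a   b   c  
>  q0   q1  q1  q2 
   q1   q1  q1  q1 
   q2   q3  q1  q1 
   q3   q1  q4  q1 
   q4   q5  q6  q7 
   q5   q5  q4  q7 
 * q6   q5  q7  q7 
   q7   q5  q7  q7 
(> = start, * = accepting)

start=q0; accept=q6; q0-a->q1; q0-b->q1; q0-c->q2; q1-a->q1; q1-b->q1; q1-c->q1; q2-a->q3; q2-b->q1; q2-c->q1; q3-a->q1; q3-b->q4; q3-c->q1; q4-a->q5; q4-b->q6; q4-c->q7; q5-a->q5; q5-b->q4; q5-c->q7; q6-a->q5; q6-b->q7; q6-c->q7; q7-a->q5; q7-b->q7; q7-c->q7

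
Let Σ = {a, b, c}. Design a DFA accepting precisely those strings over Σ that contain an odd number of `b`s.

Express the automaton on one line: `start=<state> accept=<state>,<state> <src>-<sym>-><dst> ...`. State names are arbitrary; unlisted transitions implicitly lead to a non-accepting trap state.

Keep the running count of `b`s modulo 2: each `b` advances along the cycle s0 → s1 → s0 while other symbols loop. Accept at s1.
With 2 states:
        a   b   c  
>  s0   s0  s1  s0 
 * s1   s1  s0  s1 
(> = start, * = accepting)

start=s0 accept=s1 s0-a->s0 s0-b->s1 s0-c->s0 s1-a->s1 s1-b->s0 s1-c->s1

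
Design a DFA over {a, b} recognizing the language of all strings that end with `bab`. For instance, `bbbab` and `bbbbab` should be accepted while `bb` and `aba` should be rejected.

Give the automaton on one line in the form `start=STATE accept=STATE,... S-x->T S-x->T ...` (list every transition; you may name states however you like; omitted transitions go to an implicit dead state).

Let each state record the length of the longest suffix of the input read so far that is also a prefix of `bab`. s1 means the last symbol is `b`; s2 means the last 2 symbols are `ba`; s3 means the last 3 symbols are `bab`. Accept only at s3, where the string currently ends in `bab`.
With 4 states:
        a   b  
>  s0   s0  s1 
   s1   s2  s1 
   s2   s0  s3 
 * s3   s2  s1 
(> = start, * = accepting)

start=s0 accept=s3 s0-a->s0 s0-b->s1 s1-a->s2 s1-b->s1 s2-a->s0 s2-b->s3 s3-a->s2 s3-b->s1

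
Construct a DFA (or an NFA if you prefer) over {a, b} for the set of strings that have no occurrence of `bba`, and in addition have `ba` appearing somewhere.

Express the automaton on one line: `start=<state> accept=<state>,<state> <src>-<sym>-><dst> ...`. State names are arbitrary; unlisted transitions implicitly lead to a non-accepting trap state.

Run two small machines in parallel and take their product. One (4 states) tracks partial matches of the forbidden pattern `bba`; the other (3 states) tracks whether and how much of `ba` has been seen. Each combined state is a pair, one component from each; accept when both components accept.
        a   b  
>  s0   s0  s1 
   s1   s2  s3 
 * s2   s2  s4 
   s3   s5  s3 
 * s4   s2  s6 
   s5   s5  s5 
 * s6   s5  s6 
(> = start, * = accepting)

start=s0 accept=s2,s4,s6 s0-a->s0 s0-b->s1 s1-a->s2 s1-b->s3 s2-a->s2 s2-b->s4 s3-a->s5 s3-b->s3 s4-a->s2 s4-b->s6 s5-a->s5 s5-b->s5 s6-a->s5 s6-b->s6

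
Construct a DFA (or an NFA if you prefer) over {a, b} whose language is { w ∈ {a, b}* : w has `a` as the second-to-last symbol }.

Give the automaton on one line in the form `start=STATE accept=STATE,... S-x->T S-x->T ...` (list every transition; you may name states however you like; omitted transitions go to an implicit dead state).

start=q0 accept=q3,q4 q0-a->q1 q0-b->q2 q1-a->q3 q1-b->q4 q2-a->q5 q2-b->q6 q3-a->q3 q3-b->q4 q4-a->q5 q4-b->q6 q5-a->q3 q5-b->q4 q6-a->q5 q6-b->q6

Because acceptance depends on a position counted from the end, the machine has to buffer the most recent 2 symbols. Make each state the string of the last up-to-2 symbols read; on input `x` shift the window left and append `x`. Accept when the buffered window has length 2 and begins with `a`.
With 7 states:
        a   b  
>  q0   q1  q2 
   q1   q3  q4 
   q2   q5  q6 
 * q3   q3  q4 
 * q4   q5  q6 
   q5   q3  q4 
   q6   q5  q6 
(> = start, * = accepting)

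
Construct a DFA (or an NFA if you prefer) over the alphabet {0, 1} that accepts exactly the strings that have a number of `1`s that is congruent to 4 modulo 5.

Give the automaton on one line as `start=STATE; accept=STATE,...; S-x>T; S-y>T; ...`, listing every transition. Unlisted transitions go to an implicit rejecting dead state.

start=S0; accept=S4; S0-0>S0; S0-1>S1; S1-0>S1; S1-1>S2; S2-0>S2; S2-1>S3; S3-0>S3; S3-1>S4; S4-0>S4; S4-1>S0

Keep the running count of `1`s modulo 5: each `1` advances along the cycle S0 → S1 → S2 → S3 → S4 → S0 while other symbols loop. Accept at S4.
5 states suffice.
        0   1  
>  S0   S0  S1 
   S1   S1  S2 
   S2   S2  S3 
   S3   S3  S4 
 * S4   S4  S0 
(> = start, * = accepting)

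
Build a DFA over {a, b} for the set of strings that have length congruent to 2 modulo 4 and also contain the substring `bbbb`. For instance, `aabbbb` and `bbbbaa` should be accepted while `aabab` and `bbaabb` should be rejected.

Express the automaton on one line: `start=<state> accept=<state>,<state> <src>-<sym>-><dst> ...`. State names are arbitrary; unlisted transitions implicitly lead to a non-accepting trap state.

Handle the two conditions separately and then intersect. One (4 states) tracks the input length modulo 4; the other (5 states) tracks whether and how much of `bbbb` has been seen. Each combined state is a pair, one component from each; accept when both components accept.
A 20-state machine:
          a    b  
>  q0     q1   q2 
   q1     q3   q4 
   q2     q3   q5 
   q3     q6   q7 
   q4     q6   q8 
   q5     q6   q9 
   q6     q0  q10 
   q7     q0  q11 
   q8     q0  q12 
   q9     q0  q13 
   q10    q1  q14 
   q11    q1  q15 
   q12    q1  q16 
   q13   q16  q16 
   q14    q3  q17 
   q15    q3  q18 
   q16   q18  q18 
   q17    q6  q19 
 * q18   q19  q19 
   q19   q13  q13 
(> = start, * = accepting)

start=q0 accept=q18 q0-a->q1 q0-b->q2 q1-a->q3 q1-b->q4 q2-a->q3 q2-b->q5 q3-a->q6 q3-b->q7 q4-a->q6 q4-b->q8 q5-a->q6 q5-b->q9 q6-a->q0 q6-b->q10 q7-a->q0 q7-b->q11 q8-a->q0 q8-b->q12 q9-a->q0 q9-b->q13 q10-a->q1 q10-b->q14 q11-a->q1 q11-b->q15 q12-a->q1 q12-b->q16 q13-a->q16 q13-b->q16 q14-a->q3 q14-b->q17 q15-a->q3 q15-b->q18 q16-a->q18 q16-b->q18 q17-a->q6 q17-b->q19 q18-a->q19 q18-b->q19 q19-a->q13 q19-b->q13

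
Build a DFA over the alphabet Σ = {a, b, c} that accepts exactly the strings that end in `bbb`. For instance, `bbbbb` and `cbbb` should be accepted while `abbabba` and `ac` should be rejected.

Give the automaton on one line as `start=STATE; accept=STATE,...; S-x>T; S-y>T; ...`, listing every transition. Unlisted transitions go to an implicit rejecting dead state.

Remember how much of `bbb` the current input suffix matches. State S0 means no match yet; S1 means the last symbol is `b`; S2 means the last 2 symbols are `bb`; S3 means the last 3 symbols are `bbb`. Only S3 accepts. On a mismatch, fall back to the longest proper suffix that is still a prefix of `bbb`.
4 states suffice.
        a   b   c  
>  S0   S0  S1  S0 
   S1   S0  S2  S0 
   S2   S0  S3  S0 
 * S3   S0  S3  S0 
(> = start, * = accepting)

start=S0; accept=S3; S0-a>S0; S0-b>S1; S0-c>S0; S1-a>S0; S1-b>S2; S1-c>S0; S2-a>S0; S2-b>S3; S2-c>S0; S3-a>S0; S3-b>S3; S3-c>S0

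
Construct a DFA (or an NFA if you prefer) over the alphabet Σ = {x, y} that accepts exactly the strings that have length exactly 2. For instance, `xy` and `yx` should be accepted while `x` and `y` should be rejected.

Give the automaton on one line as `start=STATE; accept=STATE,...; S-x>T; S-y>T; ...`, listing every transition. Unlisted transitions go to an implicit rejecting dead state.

We only need to distinguish lengths 0, 1, …, 2, and '>2'. Chain s0 → s1 → s2 → s3 on every symbol, with s3 looping. Accepting states: {s2}.
        x   y  
>  s0   s1  s1 
   s1   s2  s2 
 * s2   s3  s3 
   s3   s3  s3 
(> = start, * = accepting)

start=s0; accept=s2; s0-x>s1; s0-y>s1; s1-x>s2; s1-y>s2; s2-x>s3; s2-y>s3; s3-x>s3; s3-y>s3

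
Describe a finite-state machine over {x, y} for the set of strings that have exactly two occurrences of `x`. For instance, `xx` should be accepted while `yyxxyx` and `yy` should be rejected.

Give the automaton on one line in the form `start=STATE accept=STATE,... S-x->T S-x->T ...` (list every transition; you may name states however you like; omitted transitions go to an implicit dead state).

start=A accept=C A-x->B A-y->A B-x->C B-y->B C-x->D C-y->C D-x->D D-y->D

Count `x`s, saturating at 3: states A through C mean 0 through 2 `x`s seen; D means more than 2. Each `x` increments (capped at D); other symbols loop. Accept from {C}.
       x  y 
>  A   B  A 
   B   C  B 
 * C   D  C 
   D   D  D 
(> = start, * = accepting)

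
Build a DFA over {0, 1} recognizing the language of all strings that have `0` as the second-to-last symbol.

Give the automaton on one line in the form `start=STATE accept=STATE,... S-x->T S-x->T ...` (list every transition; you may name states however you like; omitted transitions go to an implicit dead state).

Because acceptance depends on a position counted from the end, the machine has to buffer the most recent 2 symbols. Make each state the string of the last up-to-2 symbols read; on input `x` shift the window left and append `x`. Accept when the buffered window has length 2 and begins with `0`.
7 states suffice.
        0   1  
>  s0   s1  s2 
   s1   s3  s4 
   s2   s5  s6 
 * s3   s3  s4 
 * s4   s5  s6 
   s5   s3  s4 
   s6   s5  s6 
(> = start, * = accepting)

start=s0 accept=s3,s4 s0-0->s1 s0-1->s2 s1-0->s3 s1-1->s4 s2-0->s5 s2-1->s6 s3-0->s3 s3-1->s4 s4-0->s5 s4-1->s6 s5-0->s3 s5-1->s4 s6-0->s5 s6-1->s6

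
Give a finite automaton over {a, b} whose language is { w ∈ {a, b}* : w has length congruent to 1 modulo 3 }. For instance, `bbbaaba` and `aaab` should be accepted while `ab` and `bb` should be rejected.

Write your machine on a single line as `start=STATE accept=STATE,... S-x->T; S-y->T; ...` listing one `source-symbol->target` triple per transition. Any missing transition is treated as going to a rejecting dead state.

Only the length mod 3 matters, so use a 3-cycle: from any state, every input symbol moves to the next state, wrapping S2 back to S0. Mark S1 accepting.
With 3 states:
        a   b  
>  S0   S1  S1 
 * S1   S2  S2 
   S2   S0  S0 
(> = start, * = accepting)

start=S0; accept=S1; S0-a->S1; S0-b->S1; S1-a->S2; S1-b->S2; S2-a->S0; S2-b->S0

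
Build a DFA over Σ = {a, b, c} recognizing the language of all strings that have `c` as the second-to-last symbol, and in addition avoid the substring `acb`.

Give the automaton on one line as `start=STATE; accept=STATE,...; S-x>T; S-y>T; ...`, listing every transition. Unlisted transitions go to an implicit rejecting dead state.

start=q0; accept=q10,q11,q12; q0-a>q1; q0-b>q2; q0-c>q3; q1-a>q4; q1-b>q5; q1-c>q6; q2-a>q7; q2-b>q8; q2-c>q9; q3-a>q10; q3-b>q11; q3-c>q12; q4-a>q4; q4-b>q5; q4-c>q6; q5-a>q7; q5-b>q8; q5-c>q9; q6-a>q10; q6-b>q13; q6-c>q12; q7-a>q4; q7-b>q5; q7-c>q6; q8-a>q7; q8-b>q8; q8-c>q9; q9-a>q10; q9-b>q11; q9-c>q12; q10-a>q4; q10-b>q5; q10-c>q6; q11-a>q7; q11-b>q8; q11-c>q9; q12-a>q10; q12-b>q11; q12-c>q12; q13-a>q14; q13-b>q15; q13-c>q16; q14-a>q17; q14-b>q18; q14-c>q19; q15-a>q14; q15-b>q15; q15-c>q16; q16-a>q20; q16-b>q13; q16-c>q21; q17-a>q17; q17-b>q18; q17-c>q19; q18-a>q14; q18-b>q15; q18-c>q16; q19-a>q20; q19-b>q13; q19-c>q21; q20-a>q17; q20-b>q18; q20-c>q19; q21-a>q20; q21-b>q13; q21-c>q21

Run two small machines in parallel and take their product. One (13 states) tracks the last 2 symbols read; the other (4 states) tracks partial matches of the forbidden pattern `acb`. Each combined state is a pair, one component from each; accept when both components accept.
A 22-state machine:
          a    b    c  
>  q0     q1   q2   q3 
   q1     q4   q5   q6 
   q2     q7   q8   q9 
   q3    q10  q11  q12 
   q4     q4   q5   q6 
   q5     q7   q8   q9 
   q6    q10  q13  q12 
   q7     q4   q5   q6 
   q8     q7   q8   q9 
   q9    q10  q11  q12 
 * q10    q4   q5   q6 
 * q11    q7   q8   q9 
 * q12   q10  q11  q12 
   q13   q14  q15  q16 
   q14   q17  q18  q19 
   q15   q14  q15  q16 
   q16   q20  q13  q21 
   q17   q17  q18  q19 
   q18   q14  q15  q16 
   q19   q20  q13  q21 
   q20   q17  q18  q19 
   q21   q20  q13  q21 
(> = start, * = accepting)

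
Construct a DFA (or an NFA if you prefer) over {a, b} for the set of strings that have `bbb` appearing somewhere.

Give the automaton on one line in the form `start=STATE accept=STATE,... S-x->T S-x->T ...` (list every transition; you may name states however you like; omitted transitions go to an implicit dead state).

States q0..q2 record the length of the longest prefix of `bbb` that matches the current input suffix. Reaching q3 means `bbb` has been seen, and we stay there forever. Accept from q3.
A 4-state machine:
        a   b  
>  q0   q0  q1 
   q1   q0  q2 
   q2   q0  q3 
 * q3   q3  q3 
(> = start, * = accepting)

start=q0 accept=q3 q0-a->q0 q0-b->q1 q1-a->q0 q1-b->q2 q2-a->q0 q2-b->q3 q3-a->q3 q3-b->q3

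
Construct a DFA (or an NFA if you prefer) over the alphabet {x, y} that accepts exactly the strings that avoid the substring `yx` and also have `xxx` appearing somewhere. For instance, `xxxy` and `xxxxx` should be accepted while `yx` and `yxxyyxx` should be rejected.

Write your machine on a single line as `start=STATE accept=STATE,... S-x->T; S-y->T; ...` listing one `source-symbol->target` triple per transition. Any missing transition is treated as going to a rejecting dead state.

start=A; accept=F,I; A-x->B; A-y->C; B-x->D; B-y->C; C-x->E; C-y->C; D-x->F; D-y->C; E-x->G; E-y->H; F-x->F; F-y->I; G-x->J; G-y->H; H-x->E; H-y->H; I-x->J; I-y->I; J-x->J; J-y->J

Run two small machines in parallel and take their product. One (3 states) tracks partial matches of the forbidden pattern `yx`; the other (4 states) tracks whether and how much of `xxx` has been seen. Each combined state is a pair, one component from each; accept when both components accept.
       x  y 
>  A   B  C 
   B   D  C 
   C   E  C 
   D   F  C 
   E   G  H 
 * F   F  I 
   G   J  H 
   H   E  H 
 * I   J  I 
   J   J  J 
(> = start, * = accepting)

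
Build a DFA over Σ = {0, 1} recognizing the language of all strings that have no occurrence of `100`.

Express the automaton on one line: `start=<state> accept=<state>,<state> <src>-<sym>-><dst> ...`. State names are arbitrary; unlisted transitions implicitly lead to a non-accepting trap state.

start=s0 accept=s0,s1,s2 s0-0->s0 s0-1->s1 s1-0->s2 s1-1->s1 s2-0->s3 s2-1->s1 s3-0->s3 s3-1->s3

Track partial matches of the forbidden pattern `100`. State s3 is a dead state reached once `100` has occurred; every other state accepts. s0 means no part of `100` is currently matched.
With 4 states:
        0   1  
>* s0   s0  s1 
 * s1   s2  s1 
 * s2   s3  s1 
   s3   s3  s3 
(> = start, * = accepting)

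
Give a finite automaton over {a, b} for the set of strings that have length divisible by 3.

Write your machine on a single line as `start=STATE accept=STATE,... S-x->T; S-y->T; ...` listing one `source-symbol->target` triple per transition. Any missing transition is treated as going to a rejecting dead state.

Only the length mod 3 matters, so use a 3-cycle: from any state, every input symbol moves to the next state, wrapping q2 back to q0. Mark q0 accepting.
A 3-state machine:
        a   b  
>* q0   q1  q1 
   q1   q2  q2 
   q2   q0  q0 
(> = start, * = accepting)

start=q0; accept=q0; q0-a->q1; q0-b->q1; q1-a->q2; q1-b->q2; q2-a->q0; q2-b->q0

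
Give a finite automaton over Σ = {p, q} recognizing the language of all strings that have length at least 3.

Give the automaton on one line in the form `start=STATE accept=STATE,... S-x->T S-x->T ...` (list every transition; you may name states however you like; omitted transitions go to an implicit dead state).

start=A accept=D,E A-p->B A-q->B B-p->C B-q->C C-p->D C-q->D D-p->E D-q->E E-p->E E-q->E

We only need to distinguish lengths 0, 1, …, 3, and '>3'. Chain A → B → C → D → E on every symbol, with E looping. Accepting states: {D, E}.
5 states suffice.
       p  q 
>  A   B  B 
   B   C  C 
   C   D  D 
 * D   E  E 
 * E   E  E 
(> = start, * = accepting)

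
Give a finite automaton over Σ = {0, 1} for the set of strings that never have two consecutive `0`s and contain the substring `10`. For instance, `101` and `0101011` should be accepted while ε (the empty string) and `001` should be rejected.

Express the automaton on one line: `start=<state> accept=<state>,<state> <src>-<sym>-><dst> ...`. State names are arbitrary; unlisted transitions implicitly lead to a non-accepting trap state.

start=q0 accept=q4,q5 q0-0->q1 q0-1->q2 q1-0->q3 q1-1->q2 q2-0->q4 q2-1->q2 q3-0->q3 q3-1->q3 q4-0->q3 q4-1->q5 q5-0->q4 q5-1->q5

Run two small machines in parallel and take their product. The first has 3 states tracking partial matches of the forbidden pattern `00`; the second has 3 states tracking whether and how much of `10` has been seen. A product state is a pair (one from each), accepting exactly when both do. Minimizing collapses redundant product states.
6 states suffice.
        0   1  
>  q0   q1  q2 
   q1   q3  q2 
   q2   q4  q2 
   q3   q3  q3 
 * q4   q3  q5 
 * q5   q4  q5 
(> = start, * = accepting)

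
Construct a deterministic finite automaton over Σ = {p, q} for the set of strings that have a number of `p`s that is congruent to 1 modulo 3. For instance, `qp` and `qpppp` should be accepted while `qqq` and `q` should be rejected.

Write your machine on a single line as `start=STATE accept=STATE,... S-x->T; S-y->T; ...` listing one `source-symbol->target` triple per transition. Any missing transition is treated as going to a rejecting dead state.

start=A; accept=B; A-p->B; A-q->A; B-p->C; B-q->B; C-p->A; C-q->C

Keep the running count of `p`s modulo 3: each `p` advances along the cycle A → B → C → A while other symbols loop. Accept at B.
3 states suffice.
       p  q 
>  A   B  A 
 * B   C  B 
   C   A  C 
(> = start, * = accepting)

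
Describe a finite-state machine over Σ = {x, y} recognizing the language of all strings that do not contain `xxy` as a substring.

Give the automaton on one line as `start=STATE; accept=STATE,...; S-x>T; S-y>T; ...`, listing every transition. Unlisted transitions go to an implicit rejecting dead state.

start=S0; accept=S0,S1,S2; S0-x>S1; S0-y>S0; S1-x>S2; S1-y>S0; S2-x>S2; S2-y>S3; S3-x>S3; S3-y>S3

Track partial matches of the forbidden pattern `xxy`. State S3 is a dead state reached once `xxy` has occurred; every other state accepts. S0 means no part of `xxy` is currently matched.
A 4-state machine:
        x   y  
>* S0   S1  S0 
 * S1   S2  S0 
 * S2   S2  S3 
   S3   S3  S3 
(> = start, * = accepting)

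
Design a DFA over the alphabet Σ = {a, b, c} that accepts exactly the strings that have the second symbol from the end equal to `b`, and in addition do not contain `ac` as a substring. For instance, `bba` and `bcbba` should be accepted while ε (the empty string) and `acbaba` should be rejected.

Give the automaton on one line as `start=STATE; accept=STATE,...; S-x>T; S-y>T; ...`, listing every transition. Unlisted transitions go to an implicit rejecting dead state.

start=q0; accept=q4,q5,q6; q0-a>q1; q0-b>q2; q0-c>q0; q1-a>q1; q1-b>q2; q1-c>q3; q2-a>q4; q2-b>q5; q2-c>q6; q3-a>q3; q3-b>q3; q3-c>q3; q4-a>q1; q4-b>q2; q4-c>q3; q5-a>q4; q5-b>q5; q5-c>q6; q6-a>q1; q6-b>q2; q6-c>q0

Build one automaton per condition and run them in lockstep. One (13 states) tracks the last 2 symbols read; the other (3 states) tracks partial matches of the forbidden pattern `ac`. Each combined state is a pair, one component from each; accept when both components accept. Minimizing collapses redundant product states.
7 states suffice.
        a   b   c  
>  q0   q1  q2  q0 
   q1   q1  q2  q3 
   q2   q4  q5  q6 
   q3   q3  q3  q3 
 * q4   q1  q2  q3 
 * q5   q4  q5  q6 
 * q6   q1  q2  q0 
(> = start, * = accepting)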